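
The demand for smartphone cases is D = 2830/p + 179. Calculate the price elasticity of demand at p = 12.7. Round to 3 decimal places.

-0.555

At p = 12.7, D = 401.8346.
dD/dp = −2830/p² = −17.546.
Point elasticity E = (dD/dp)·(p/D) = -17.546 × 12.7/401.8346 ≈ -0.555.
|E| < 1, so demand is inelastic at this price.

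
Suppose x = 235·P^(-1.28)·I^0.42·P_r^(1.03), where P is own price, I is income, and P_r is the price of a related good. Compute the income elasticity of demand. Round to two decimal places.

For a Cobb–Douglas (constant-elasticity) form x = A·I^α·…, the elasticity with respect to I equals the exponent α at every point.
Here the exponent on I is 0.42, so the income elasticity of demand is 0.42.

0.42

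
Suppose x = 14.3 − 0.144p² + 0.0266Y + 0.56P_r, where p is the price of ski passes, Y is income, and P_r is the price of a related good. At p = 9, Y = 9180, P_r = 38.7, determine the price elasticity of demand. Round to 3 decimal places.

Substituting, x = 14.3 − 0.144(9)² + 0.0266(9180) + 0.56(38.7) = 14.3 − 11.664 + 244.188 + 21.672 = 268.496.
∂x/∂p = −2·0.144·p = -2.592, so E_p = -2.592·(9/268.496) ≈ -0.087.
|E_p| < 1: demand is inelastic.

-0.087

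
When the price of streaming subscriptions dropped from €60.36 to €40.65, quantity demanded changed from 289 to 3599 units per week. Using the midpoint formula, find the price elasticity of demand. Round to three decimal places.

-4.363

%Δq = (3599 − 289)/[(289 + 3599)/2] = 3310/1944 ≈ 1.7027.
%ΔP = (40.65 − 60.36)/[(60.36 + 40.65)/2] = -19.71/50.505 ≈ -0.3903.
Arc elasticity E = %Δq/%ΔP ≈ 1.7027/-0.3903 ≈ -4.363.
|E| > 1: demand is elastic over this range.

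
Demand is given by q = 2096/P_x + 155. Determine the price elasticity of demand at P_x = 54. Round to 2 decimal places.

At P_x = 54, q = 193.8148.
dq/dP_x = −2096/P_x² = −0.7188.
Point elasticity E = (dq/dP_x)·(P_x/q) = -0.7188 × 54/193.8148 ≈ -0.20.
|E| < 1, so demand is inelastic at this price.

-0.20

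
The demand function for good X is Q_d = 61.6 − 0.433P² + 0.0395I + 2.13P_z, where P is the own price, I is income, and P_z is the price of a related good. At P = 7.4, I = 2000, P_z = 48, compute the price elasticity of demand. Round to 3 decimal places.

Q_d = 61.6 − 0.433(7.4)² + 0.0395(2000) + 2.13(48) = 61.6 − 23.7111 + 79 + 102.24 = 219.1289.
∂Q_d/∂P = −2·0.433·P = -6.4084, so E_p = -6.4084·(7.4/219.1289) ≈ -0.216.
|E_p| < 1: demand is inelastic.

-0.216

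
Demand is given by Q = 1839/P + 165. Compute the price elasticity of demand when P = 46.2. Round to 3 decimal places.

At P = 46.2, Q = 204.8052.
dQ/dP = −1839/P² = −0.8616.
Point elasticity E = (dQ/dP)·(P/Q) = -0.8616 × 46.2/204.8052 ≈ -0.194.
|E| < 1, so demand is inelastic at this price.

-0.194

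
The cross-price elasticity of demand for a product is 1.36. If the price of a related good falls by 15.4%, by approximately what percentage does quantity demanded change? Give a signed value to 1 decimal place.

-20.9

%ΔQ ≈ E × %ΔP_y = (1.36) × (-15.4%) ≈ -20.9%.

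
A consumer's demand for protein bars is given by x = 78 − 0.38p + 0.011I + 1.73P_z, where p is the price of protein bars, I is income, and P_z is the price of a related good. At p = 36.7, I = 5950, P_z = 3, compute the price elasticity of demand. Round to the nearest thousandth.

-0.104

First evaluate x: 78 − 0.38(36.7) + 0.011(5950) + 1.73(3) = 78 − 13.946 + 65.45 + 5.19 = 134.694.
∂x/∂p = −0.38, so E_p = (−0.38)·(36.7/134.694) ≈ -0.104.
|E_p| < 1: demand is inelastic.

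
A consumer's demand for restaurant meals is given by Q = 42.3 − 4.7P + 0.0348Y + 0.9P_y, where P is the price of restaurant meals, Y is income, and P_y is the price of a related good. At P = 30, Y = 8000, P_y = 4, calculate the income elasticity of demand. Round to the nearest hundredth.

Q = 42.3 − 4.7(30) + 0.0348(8000) + 0.9(4) = 42.3 − 141 + 278.4 + 3.6 = 183.3.
∂Q/∂Y = +0.0348, so E_I = 0.0348·(8000/183.3) ≈ 1.52.
E_I > 1: normal good (luxury).

1.52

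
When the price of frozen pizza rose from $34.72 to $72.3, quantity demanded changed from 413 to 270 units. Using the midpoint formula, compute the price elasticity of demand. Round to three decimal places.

-0.596

%Δq = (270 − 413)/[(413 + 270)/2] = -143/341.5 ≈ -0.4187.
%ΔP = (72.3 − 34.72)/[(34.72 + 72.3)/2] = 37.58/53.51 ≈ 0.7023.
Arc elasticity E = %Δq/%ΔP ≈ -0.4187/0.7023 ≈ -0.596.
|E| < 1: demand is inelastic over this range.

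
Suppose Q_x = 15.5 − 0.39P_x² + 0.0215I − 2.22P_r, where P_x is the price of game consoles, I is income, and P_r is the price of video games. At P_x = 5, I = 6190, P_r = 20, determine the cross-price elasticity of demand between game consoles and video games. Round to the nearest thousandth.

-0.470

Evaluating quantity at (P_x, I, P_r) gives Q_x = 15.5 − 0.39(5)² + 0.0215(6190) − 2.22(20) = 15.5 − 9.75 + 133.085 − 44.4 = 94.435.
∂Q_x/∂P_r = −2.22, so E_xy = -2.22·(20/94.435) ≈ -0.470.
E_xy < 0: the goods are complements.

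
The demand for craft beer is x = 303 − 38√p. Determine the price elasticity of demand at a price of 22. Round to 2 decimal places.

At p = 22, x = 124.7642.
dx/dp = −38/(2√p) = −38/(2·4.6904).
Point elasticity E = (dx/dp)·(p/x) = -4.0508 × 22/124.7642 ≈ -0.71.
|E| < 1, so demand is inelastic at this price.

-0.71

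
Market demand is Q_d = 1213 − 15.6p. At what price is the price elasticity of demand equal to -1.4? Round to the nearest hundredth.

45.36

Set −bp/(a − bp) = −1.4 ⇒ bp = 1.4(a − bp) ⇒ bp(1+1.4) = 1.4·a.
p = 1.4·1213/(15.6·2.4) ≈ 45.36.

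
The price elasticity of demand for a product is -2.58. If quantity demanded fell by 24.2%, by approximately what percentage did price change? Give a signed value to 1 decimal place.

9.4

%ΔQ ≈ E × %ΔP ⇒ %ΔP = %ΔQ / E = (-24.2%)/(-2.58) ≈ 9.4%.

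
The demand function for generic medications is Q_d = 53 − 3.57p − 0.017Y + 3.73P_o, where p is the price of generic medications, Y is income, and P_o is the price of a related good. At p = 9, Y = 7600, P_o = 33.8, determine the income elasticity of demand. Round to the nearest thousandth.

-7.281

First evaluate Q_d: 53 − 3.57(9) − 0.017(7600) + 3.73(33.8) = 53 − 32.13 − 129.2 + 126.074 = 17.744.
∂Q_d/∂Y = −0.017, so E_I = -0.017·(7600/17.744) ≈ -7.281.
E_I < 0: inferior good.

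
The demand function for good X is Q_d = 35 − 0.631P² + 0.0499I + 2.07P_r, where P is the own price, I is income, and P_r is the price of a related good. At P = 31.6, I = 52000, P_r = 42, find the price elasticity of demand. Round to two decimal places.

-0.60

Evaluating quantity at (P, I, P_r) gives Q_d = 35 − 0.631(31.6)² + 0.0499(52000) + 2.07(42) = 35 − 630.0914 + 2594.8 + 86.94 = 2086.6486.
∂Q_d/∂P = −2·0.631·P = -39.8792, so E_p = -39.8792·(31.6/2086.6486) ≈ -0.60.
|E_p| < 1: demand is inelastic.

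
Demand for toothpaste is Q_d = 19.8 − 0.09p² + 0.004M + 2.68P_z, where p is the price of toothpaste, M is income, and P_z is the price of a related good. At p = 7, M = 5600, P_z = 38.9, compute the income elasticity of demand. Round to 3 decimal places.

0.158

At the given point, Q_d = 19.8 − 0.09(7)² + 0.004(5600) + 2.68(38.9) = 19.8 − 4.41 + 22.4 + 104.252 = 142.042.
∂Q_d/∂M = +0.004, so E_I = 0.004·(5600/142.042) ≈ 0.158.
E_I ∈ (0,1): normal good (necessity).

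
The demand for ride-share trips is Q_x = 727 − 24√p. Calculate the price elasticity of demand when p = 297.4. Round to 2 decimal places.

At p = 297.4, Q_x = 313.1131.
dQ_x/dp = −24/(2√p) = −24/(2·17.2453).
Point elasticity E = (dQ_x/dp)·(p/Q_x) = -0.6958 × 297.4/313.1131 ≈ -0.66.
|E| < 1, so demand is inelastic at this price.

-0.66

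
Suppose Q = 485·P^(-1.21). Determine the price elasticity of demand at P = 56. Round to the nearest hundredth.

-1.21

For a Cobb–Douglas (constant-elasticity) form Q = A·P^α·…, the elasticity with respect to P equals the exponent α at every point.
Here the exponent on P is -1.21, so the price elasticity of demand is -1.21.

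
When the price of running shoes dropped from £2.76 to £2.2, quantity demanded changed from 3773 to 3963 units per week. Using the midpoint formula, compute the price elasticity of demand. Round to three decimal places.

%ΔQ = (3963 − 3773)/[(3773 + 3963)/2] = 190/3868 ≈ 0.0491.
%Δp = (2.2 − 2.76)/[(2.76 + 2.2)/2] = -0.56/2.48 ≈ -0.2258.
Arc elasticity E = %ΔQ/%Δp ≈ 0.0491/-0.2258 ≈ -0.218.
|E| < 1: demand is inelastic over this range.

-0.218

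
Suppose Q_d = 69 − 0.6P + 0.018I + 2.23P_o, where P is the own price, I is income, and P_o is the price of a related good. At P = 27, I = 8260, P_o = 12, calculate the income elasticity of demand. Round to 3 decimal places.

0.651

At the given point, Q_d = 69 − 0.6(27) + 0.018(8260) + 2.23(12) = 69 − 16.2 + 148.68 + 26.76 = 228.24.
∂Q_d/∂I = +0.018, so E_I = 0.018·(8260/228.24) ≈ 0.651.
E_I ∈ (0,1): normal good (necessity).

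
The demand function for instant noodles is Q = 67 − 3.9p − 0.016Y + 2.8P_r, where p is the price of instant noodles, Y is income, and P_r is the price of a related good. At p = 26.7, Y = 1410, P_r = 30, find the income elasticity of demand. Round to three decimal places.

At the given point, Q = 67 − 3.9(26.7) − 0.016(1410) + 2.8(30) = 67 − 104.13 − 22.56 + 84 = 24.31.
∂Q/∂Y = −0.016, so E_I = -0.016·(1410/24.31) ≈ -0.928.
E_I < 0: inferior good.

-0.928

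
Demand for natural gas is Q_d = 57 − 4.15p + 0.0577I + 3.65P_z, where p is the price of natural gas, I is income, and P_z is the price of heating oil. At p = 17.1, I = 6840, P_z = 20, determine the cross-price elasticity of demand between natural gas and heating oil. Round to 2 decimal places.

Q_d = 57 − 4.15(17.1) + 0.0577(6840) + 3.65(20) = 57 − 70.965 + 394.668 + 73 = 453.703.
∂Q_d/∂P_z = +3.65, so E_xy = 3.65·(20/453.703) ≈ 0.16.
E_xy > 0: the goods are substitutes.

0.16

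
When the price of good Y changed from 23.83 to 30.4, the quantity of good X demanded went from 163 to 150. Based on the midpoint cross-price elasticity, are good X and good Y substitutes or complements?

complements

%ΔQ_x = (150 − 163)/[(163+150)/2] = -13/156.5 ≈ -0.0831.
%ΔP_y = (30.4 − 23.83)/[(23.83+30.4)/2] ≈ 0.2423.
E_xy = -0.0831/0.2423 ≈ -0.343.
E_xy < 0, so the goods are complements.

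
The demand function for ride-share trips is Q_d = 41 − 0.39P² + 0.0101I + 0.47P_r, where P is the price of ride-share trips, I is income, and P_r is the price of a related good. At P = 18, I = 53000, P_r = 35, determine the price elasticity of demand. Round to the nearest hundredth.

-0.54

Substituting, Q_d = 41 − 0.39(18)² + 0.0101(53000) + 0.47(35) = 41 − 126.36 + 535.3 + 16.45 = 466.39.
∂Q_d/∂P = −2·0.39·P = -14.04, so E_p = -14.04·(18/466.39) ≈ -0.54.
|E_p| < 1: demand is inelastic.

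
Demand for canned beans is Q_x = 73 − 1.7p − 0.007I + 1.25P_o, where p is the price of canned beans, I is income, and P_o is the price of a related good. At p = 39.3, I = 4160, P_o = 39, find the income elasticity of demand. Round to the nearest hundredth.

-1.13

Substituting, Q_x = 73 − 1.7(39.3) − 0.007(4160) + 1.25(39) = 73 − 66.81 − 29.12 + 48.75 = 25.82.
∂Q_x/∂I = −0.007, so E_I = -0.007·(4160/25.82) ≈ -1.13.
E_I < 0: inferior good.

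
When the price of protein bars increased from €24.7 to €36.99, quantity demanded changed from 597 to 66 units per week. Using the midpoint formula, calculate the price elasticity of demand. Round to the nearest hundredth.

-4.02

%ΔQ = (66 − 597)/[(597 + 66)/2] = -531/331.5 ≈ -1.6018.
%Δp = (36.99 − 24.7)/[(24.7 + 36.99)/2] = 12.29/30.845 ≈ 0.3984.
Arc elasticity E = %ΔQ/%Δp ≈ -1.6018/0.3984 ≈ -4.02.
|E| > 1: demand is elastic over this range.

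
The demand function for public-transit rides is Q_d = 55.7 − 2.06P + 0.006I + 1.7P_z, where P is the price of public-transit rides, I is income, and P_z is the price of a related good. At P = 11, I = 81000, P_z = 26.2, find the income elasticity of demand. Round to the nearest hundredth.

0.86

Q_d = 55.7 − 2.06(11) + 0.006(81000) + 1.7(26.2) = 55.7 − 22.66 + 486 + 44.54 = 563.58.
∂Q_d/∂I = +0.006, so E_I = 0.006·(81000/563.58) ≈ 0.86.
E_I ∈ (0,1): normal good (necessity).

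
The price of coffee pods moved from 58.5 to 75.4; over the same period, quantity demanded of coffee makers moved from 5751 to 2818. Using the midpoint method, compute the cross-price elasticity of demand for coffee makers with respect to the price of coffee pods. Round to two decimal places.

%ΔQ_x = (2818 − 5751)/[(5751+2818)/2] = -2933/4284.5 ≈ -0.6846.
%ΔP_y = (75.4 − 58.5)/[(58.5+75.4)/2] ≈ 0.2524.
E_xy = -0.6846/0.2524 ≈ -2.71.
E_xy < 0, so coffee makers and coffee pods are complements.

-2.71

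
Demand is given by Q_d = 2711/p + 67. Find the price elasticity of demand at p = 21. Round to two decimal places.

At p = 21, Q_d = 196.0952.
dQ_d/dp = −2711/p² = −6.1474.
Point elasticity E = (dQ_d/dp)·(p/Q_d) = -6.1474 × 21/196.0952 ≈ -0.66.
|E| < 1, so demand is inelastic at this price.

-0.66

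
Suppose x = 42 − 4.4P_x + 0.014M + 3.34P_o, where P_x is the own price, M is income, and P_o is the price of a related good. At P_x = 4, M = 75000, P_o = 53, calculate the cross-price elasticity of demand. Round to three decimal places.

0.141

Evaluating quantity at (P_x, M, P_o) gives x = 42 − 4.4(4) + 0.014(75000) + 3.34(53) = 42 − 17.6 + 1050 + 177.02 = 1251.42.
∂x/∂P_o = +3.34, so E_xy = 3.34·(53/1251.42) ≈ 0.141.
E_xy > 0: the goods are substitutes.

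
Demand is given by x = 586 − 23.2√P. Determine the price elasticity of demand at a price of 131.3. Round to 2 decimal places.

-0.42

At P = 131.3, x = 320.16.
dx/dP = −23.2/(2√P) = −23.2/(2·11.4586).
Point elasticity E = (dx/dP)·(P/x) = -1.0123 × 131.3/320.16 ≈ -0.42.
|E| < 1, so demand is inelastic at this price.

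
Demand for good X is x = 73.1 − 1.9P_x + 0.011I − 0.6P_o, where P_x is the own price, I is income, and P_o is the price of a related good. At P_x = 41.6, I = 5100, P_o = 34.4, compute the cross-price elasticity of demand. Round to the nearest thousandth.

Substituting, x = 73.1 − 1.9(41.6) + 0.011(5100) − 0.6(34.4) = 73.1 − 79.04 + 56.1 − 20.64 = 29.52.
∂x/∂P_o = −0.6, so E_xy = -0.6·(34.4/29.52) ≈ -0.699.
E_xy < 0: the goods are complements.

-0.699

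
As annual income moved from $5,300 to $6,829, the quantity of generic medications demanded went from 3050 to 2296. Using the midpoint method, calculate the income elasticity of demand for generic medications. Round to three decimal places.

%ΔQ = (2296 − 3050)/[(3050+2296)/2] = -754/2673 ≈ -0.2821.
%ΔI = (6,829 − 5,300)/[(5,300+6,829)/2] = 1529/6064.5 ≈ 0.2521.
E_I = %ΔQ/%ΔI ≈ -1.119.
E_I < 0: inferior good.

-1.119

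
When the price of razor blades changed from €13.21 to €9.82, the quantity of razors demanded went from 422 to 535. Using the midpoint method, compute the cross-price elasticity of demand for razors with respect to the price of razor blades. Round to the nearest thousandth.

%ΔQ_x = (535 − 422)/[(422+535)/2] = 113/478.5 ≈ 0.2362.
%ΔP_y = (9.82 − 13.21)/[(13.21+9.82)/2] ≈ -0.2944.
E_xy = 0.2362/-0.2944 ≈ -0.802.
E_xy < 0, so razors and razor blades are complements.

-0.802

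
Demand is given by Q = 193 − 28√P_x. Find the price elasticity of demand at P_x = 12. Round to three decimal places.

-0.505

At P_x = 12, Q = 96.0052.
dQ/dP_x = −28/(2√P_x) = −28/(2·3.4641).
Point elasticity E = (dQ/dP_x)·(P_x/Q) = -4.0415 × 12/96.0052 ≈ -0.505.
|E| < 1, so demand is inelastic at this price.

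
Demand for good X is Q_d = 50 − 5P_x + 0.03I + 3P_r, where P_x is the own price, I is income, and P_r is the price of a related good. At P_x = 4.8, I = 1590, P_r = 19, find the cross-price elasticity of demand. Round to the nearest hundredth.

0.44

At the given point, Q_d = 50 − 5(4.8) + 0.03(1590) + 3(19) = 50 − 24 + 47.7 + 57 = 130.7.
∂Q_d/∂P_r = +3, so E_xy = 3·(19/130.7) ≈ 0.44.
E_xy > 0: the goods are substitutes.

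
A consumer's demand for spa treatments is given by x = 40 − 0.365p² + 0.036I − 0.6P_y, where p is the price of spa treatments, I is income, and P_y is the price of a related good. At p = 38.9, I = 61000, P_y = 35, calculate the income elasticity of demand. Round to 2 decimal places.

Substituting, x = 40 − 0.365(38.9)² + 0.036(61000) − 0.6(35) = 40 − 552.3217 + 2196 − 21 = 1662.6784.
∂x/∂I = +0.036, so E_I = 0.036·(61000/1662.6784) ≈ 1.32.
E_I > 1: normal good (luxury).

1.32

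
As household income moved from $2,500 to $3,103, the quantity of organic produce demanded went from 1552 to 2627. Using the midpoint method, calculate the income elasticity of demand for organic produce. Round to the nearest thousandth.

%ΔQ = (2627 − 1552)/[(1552+2627)/2] = 1075/2089.5 ≈ 0.5145.
%ΔM = (3,103 − 2,500)/[(2,500+3,103)/2] = 603/2801.5 ≈ 0.2152.
E_I = %ΔQ/%ΔM ≈ 2.390.
E_I > 1: normal good (luxury).

2.390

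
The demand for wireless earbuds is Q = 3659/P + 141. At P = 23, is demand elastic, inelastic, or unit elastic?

At P = 23, Q = 300.087.
dQ/dP = −3659/P² = −6.9168.
Point elasticity E = (dQ/dP)·(P/Q) = -6.9168 × 23/300.087 ≈ -0.530.
|E| ≈ 0.530 < 1, so demand is inelastic.

inelastic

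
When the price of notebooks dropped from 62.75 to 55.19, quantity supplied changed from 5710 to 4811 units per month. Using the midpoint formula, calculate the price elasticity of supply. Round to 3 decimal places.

%ΔQ = (4811 − 5710)/[(5710 + 4811)/2] = -899/5260.5 ≈ -0.1709.
%ΔP = (55.19 − 62.75)/[(62.75 + 55.19)/2] = -7.56/58.97 ≈ -0.1282.
Arc elasticity E = %ΔQ/%ΔP ≈ -0.1709/-0.1282 ≈ 1.333.
|E| > 1: supply is elastic over this range.

1.333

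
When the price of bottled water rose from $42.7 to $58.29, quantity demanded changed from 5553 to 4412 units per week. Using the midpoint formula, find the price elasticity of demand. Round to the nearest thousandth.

-0.742

%ΔQ = (4412 − 5553)/[(5553 + 4412)/2] = -1141/4982.5 ≈ -0.2290.
%ΔP = (58.29 − 42.7)/[(42.7 + 58.29)/2] = 15.59/50.495 ≈ 0.3087.
Arc elasticity E = %ΔQ/%ΔP ≈ -0.2290/0.3087 ≈ -0.742.
|E| < 1: demand is inelastic over this range.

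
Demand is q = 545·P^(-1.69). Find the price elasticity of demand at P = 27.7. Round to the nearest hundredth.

-1.69

For a Cobb–Douglas (constant-elasticity) form q = A·P^α·…, the elasticity with respect to P equals the exponent α at every point.
Here the exponent on P is -1.69, so the price elasticity of demand is -1.69.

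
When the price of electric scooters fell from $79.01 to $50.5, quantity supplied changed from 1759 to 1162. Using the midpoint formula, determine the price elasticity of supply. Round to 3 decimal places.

%Δq = (1162 − 1759)/[(1759 + 1162)/2] = -597/1460.5 ≈ -0.4088.
%ΔP = (50.5 − 79.01)/[(79.01 + 50.5)/2] = -28.51/64.755 ≈ -0.4403.
Arc elasticity E = %Δq/%ΔP ≈ -0.4088/-0.4403 ≈ 0.928.
|E| < 1: supply is inelastic over this range.

0.928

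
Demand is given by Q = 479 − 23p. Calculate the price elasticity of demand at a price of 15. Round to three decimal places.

At p = 15, Q = 134.
dQ/dp = −23.
Point elasticity E = (dQ/dp)·(p/Q) = -23 × 15/134 ≈ -2.575.
|E| > 1, so demand is elastic at this price.

-2.575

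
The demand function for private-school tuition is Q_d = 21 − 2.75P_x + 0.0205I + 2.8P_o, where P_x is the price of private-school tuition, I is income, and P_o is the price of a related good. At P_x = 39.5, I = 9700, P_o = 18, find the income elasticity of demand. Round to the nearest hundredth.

1.23

First evaluate Q_d: 21 − 2.75(39.5) + 0.0205(9700) + 2.8(18) = 21 − 108.625 + 198.85 + 50.4 = 161.625.
∂Q_d/∂I = +0.0205, so E_I = 0.0205·(9700/161.625) ≈ 1.23.
E_I > 1: normal good (luxury).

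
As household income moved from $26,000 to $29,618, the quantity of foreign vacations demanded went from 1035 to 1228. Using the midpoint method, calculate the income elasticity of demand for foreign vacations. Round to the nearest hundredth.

%ΔQ = (1228 − 1035)/[(1035+1228)/2] = 193/1131.5 ≈ 0.1706.
%ΔM = (29,618 − 26,000)/[(26,000+29,618)/2] = 3618/27809 ≈ 0.1301.
E_I = %ΔQ/%ΔM ≈ 1.31.
E_I > 1: normal good (luxury).

1.31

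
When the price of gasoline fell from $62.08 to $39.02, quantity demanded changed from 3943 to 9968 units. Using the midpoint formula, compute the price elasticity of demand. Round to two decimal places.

%ΔQ = (9968 − 3943)/[(3943 + 9968)/2] = 6025/6955.5 ≈ 0.8662.
%ΔP = (39.02 − 62.08)/[(62.08 + 39.02)/2] = -23.06/50.55 ≈ -0.4562.
Arc elasticity E = %ΔQ/%ΔP ≈ 0.8662/-0.4562 ≈ -1.90.
|E| > 1: demand is elastic over this range.

-1.90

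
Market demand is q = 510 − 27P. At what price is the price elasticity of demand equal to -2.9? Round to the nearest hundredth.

Set −bP/(a − bP) = −2.9 ⇒ bP = 2.9(a − bP) ⇒ bP(1+2.9) = 2.9·a.
P = 2.9·510/(27·3.9) ≈ 14.05.

14.05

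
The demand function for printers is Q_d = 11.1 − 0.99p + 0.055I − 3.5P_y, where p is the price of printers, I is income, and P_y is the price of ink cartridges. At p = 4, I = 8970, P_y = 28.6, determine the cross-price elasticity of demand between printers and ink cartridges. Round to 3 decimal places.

Substituting, Q_d = 11.1 − 0.99(4) + 0.055(8970) − 3.5(28.6) = 11.1 − 3.96 + 493.35 − 100.1 = 400.39.
∂Q_d/∂P_y = −3.5, so E_xy = -3.5·(28.6/400.39) ≈ -0.250.
E_xy < 0: the goods are complements.

-0.250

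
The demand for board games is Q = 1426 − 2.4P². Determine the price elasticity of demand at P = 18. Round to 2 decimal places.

At P = 18, Q = 648.4.
dQ/dP = −2·2.4·P = −86.4.
Point elasticity E = (dQ/dP)·(P/Q) = -86.4 × 18/648.4 ≈ -2.40.
|E| > 1, so demand is elastic at this price.

-2.40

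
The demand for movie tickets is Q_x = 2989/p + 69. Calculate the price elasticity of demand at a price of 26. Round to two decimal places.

At p = 26, Q_x = 183.9615.
dQ_x/dp = −2989/p² = −4.4216.
Point elasticity E = (dQ_x/dp)·(p/Q_x) = -4.4216 × 26/183.9615 ≈ -0.62.
|E| < 1, so demand is inelastic at this price.

-0.62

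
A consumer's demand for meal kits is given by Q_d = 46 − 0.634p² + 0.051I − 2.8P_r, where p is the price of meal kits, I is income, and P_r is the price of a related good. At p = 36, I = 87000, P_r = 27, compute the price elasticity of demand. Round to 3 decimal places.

-0.458

At the given point, Q_d = 46 − 0.634(36)² + 0.051(87000) − 2.8(27) = 46 − 821.664 + 4437 − 75.6 = 3585.736.
∂Q_d/∂p = −2·0.634·p = -45.648, so E_p = -45.648·(36/3585.736) ≈ -0.458.
|E_p| < 1: demand is inelastic.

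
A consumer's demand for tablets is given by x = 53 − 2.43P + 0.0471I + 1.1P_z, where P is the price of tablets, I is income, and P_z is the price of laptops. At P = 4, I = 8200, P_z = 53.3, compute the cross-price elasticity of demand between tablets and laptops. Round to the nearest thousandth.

0.120

Evaluating quantity at (P, I, P_z) gives x = 53 − 2.43(4) + 0.0471(8200) + 1.1(53.3) = 53 − 9.72 + 386.22 + 58.63 = 488.13.
∂x/∂P_z = +1.1, so E_xy = 1.1·(53.3/488.13) ≈ 0.120.
E_xy > 0: the goods are substitutes.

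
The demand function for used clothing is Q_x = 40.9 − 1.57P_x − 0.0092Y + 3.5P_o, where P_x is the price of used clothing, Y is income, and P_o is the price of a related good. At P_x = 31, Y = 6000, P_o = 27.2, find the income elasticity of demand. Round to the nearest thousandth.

At the given point, Q_x = 40.9 − 1.57(31) − 0.0092(6000) + 3.5(27.2) = 40.9 − 48.67 − 55.2 + 95.2 = 32.23.
∂Q_x/∂Y = −0.0092, so E_I = -0.0092·(6000/32.23) ≈ -1.713.
E_I < 0: inferior good.

-1.713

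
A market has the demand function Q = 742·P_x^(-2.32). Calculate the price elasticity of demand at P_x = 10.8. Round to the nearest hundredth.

For a Cobb–Douglas (constant-elasticity) form Q = A·P_x^α·…, the elasticity with respect to P_x equals the exponent α at every point.
Here the exponent on P_x is -2.32, so the price elasticity of demand is -2.32.

-2.32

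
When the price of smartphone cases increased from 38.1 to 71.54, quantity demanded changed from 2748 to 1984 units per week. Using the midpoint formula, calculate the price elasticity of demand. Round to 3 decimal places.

%Δq = (1984 − 2748)/[(2748 + 1984)/2] = -764/2366 ≈ -0.3229.
%ΔP = (71.54 − 38.1)/[(38.1 + 71.54)/2] = 33.44/54.82 ≈ 0.6100.
Arc elasticity E = %Δq/%ΔP ≈ -0.3229/0.6100 ≈ -0.529.
|E| < 1: demand is inelastic over this range.

-0.529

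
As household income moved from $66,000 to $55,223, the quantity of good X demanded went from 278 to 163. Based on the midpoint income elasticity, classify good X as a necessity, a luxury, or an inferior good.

luxury

%ΔQ = (163 − 278)/[(278+163)/2] = -115/220.5 ≈ -0.5215.
%ΔM = (55,223 − 66,000)/[(66,000+55,223)/2] = -10777/60611.5 ≈ -0.1778.
E_I = %ΔQ/%ΔM ≈ 2.933.
E_I > 1: normal good (luxury).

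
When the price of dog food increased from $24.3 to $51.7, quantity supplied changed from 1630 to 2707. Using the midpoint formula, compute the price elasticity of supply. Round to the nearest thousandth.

%Δq = (2707 − 1630)/[(1630 + 2707)/2] = 1077/2168.5 ≈ 0.4967.
%ΔP = (51.7 − 24.3)/[(24.3 + 51.7)/2] = 27.4/38 ≈ 0.7211.
Arc elasticity E = %Δq/%ΔP ≈ 0.4967/0.7211 ≈ 0.689.
|E| < 1: supply is inelastic over this range.

0.689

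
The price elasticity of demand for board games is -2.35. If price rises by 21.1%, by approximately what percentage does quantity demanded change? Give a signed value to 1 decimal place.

%ΔQ ≈ E × %ΔP = (-2.35) × (21.1%) ≈ -49.6%.

-49.6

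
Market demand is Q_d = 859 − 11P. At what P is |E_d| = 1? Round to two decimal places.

For linear demand Q_d = a − bP, E = −bP/(a − bP). |E| = 1 ⇒ bP = a − bP ⇒ P = a/(2b).
P = 859/(2·11) ≈ 39.05.

39.05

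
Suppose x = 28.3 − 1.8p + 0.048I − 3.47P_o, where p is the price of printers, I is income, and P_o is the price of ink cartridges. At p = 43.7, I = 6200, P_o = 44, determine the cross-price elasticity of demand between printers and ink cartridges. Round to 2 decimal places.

-1.61

x = 28.3 − 1.8(43.7) + 0.048(6200) − 3.47(44) = 28.3 − 78.66 + 297.6 − 152.68 = 94.56.
∂x/∂P_o = −3.47, so E_xy = -3.47·(44/94.56) ≈ -1.61.
E_xy < 0: the goods are complements.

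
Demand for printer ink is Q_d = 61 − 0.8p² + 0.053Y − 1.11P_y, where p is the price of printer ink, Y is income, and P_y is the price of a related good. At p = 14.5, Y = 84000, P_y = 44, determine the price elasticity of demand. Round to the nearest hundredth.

First evaluate Q_d: 61 − 0.8(14.5)² + 0.053(84000) − 1.11(44) = 61 − 168.2 + 4452 − 48.84 = 4295.96.
∂Q_d/∂p = −2·0.8·p = -23.2, so E_p = -23.2·(14.5/4295.96) ≈ -0.08.
|E_p| < 1: demand is inelastic.

-0.08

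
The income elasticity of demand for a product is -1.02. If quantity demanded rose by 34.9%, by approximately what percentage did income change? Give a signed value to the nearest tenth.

-34.2

%ΔQ ≈ E × %ΔI ⇒ %ΔI = %ΔQ / E = (34.9%)/(-1.02) ≈ -34.2%.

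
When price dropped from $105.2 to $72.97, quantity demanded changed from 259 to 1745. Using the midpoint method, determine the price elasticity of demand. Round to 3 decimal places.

%Δq = (1745 − 259)/[(259 + 1745)/2] = 1486/1002 ≈ 1.4830.
%ΔP = (72.97 − 105.2)/[(105.2 + 72.97)/2] = -32.23/89.085 ≈ -0.3618.
Arc elasticity E = %Δq/%ΔP ≈ 1.4830/-0.3618 ≈ -4.099.
|E| > 1: demand is elastic over this range.

-4.099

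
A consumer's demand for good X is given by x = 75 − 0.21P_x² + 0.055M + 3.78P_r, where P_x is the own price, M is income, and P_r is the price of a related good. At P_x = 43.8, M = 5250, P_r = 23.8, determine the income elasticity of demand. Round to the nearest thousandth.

At the given point, x = 75 − 0.21(43.8)² + 0.055(5250) + 3.78(23.8) = 75 − 402.8724 + 288.75 + 89.964 = 50.8416.
∂x/∂M = +0.055, so E_I = 0.055·(5250/50.8416) ≈ 5.679.
E_I > 1: normal good (luxury).

5.679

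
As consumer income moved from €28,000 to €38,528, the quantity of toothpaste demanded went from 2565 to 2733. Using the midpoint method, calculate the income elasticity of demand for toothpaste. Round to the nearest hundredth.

%ΔQ = (2733 − 2565)/[(2565+2733)/2] = 168/2649 ≈ 0.0634.
%ΔY = (38,528 − 28,000)/[(28,000+38,528)/2] = 10528/33264 ≈ 0.3165.
E_I = %ΔQ/%ΔY ≈ 0.20.
E_I ∈ (0,1): normal good (necessity).

0.20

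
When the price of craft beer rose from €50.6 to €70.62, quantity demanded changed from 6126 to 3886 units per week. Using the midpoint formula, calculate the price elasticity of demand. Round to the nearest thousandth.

-1.355

%ΔQ = (3886 − 6126)/[(6126 + 3886)/2] = -2240/5006 ≈ -0.4475.
%Δp = (70.62 − 50.6)/[(50.6 + 70.62)/2] = 20.02/60.61 ≈ 0.3303.
Arc elasticity E = %ΔQ/%Δp ≈ -0.4475/0.3303 ≈ -1.355.
|E| > 1: demand is elastic over this range.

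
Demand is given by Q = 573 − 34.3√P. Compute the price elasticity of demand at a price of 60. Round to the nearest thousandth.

At P = 60, Q = 307.3133.
dQ/dP = −34.3/(2√P) = −34.3/(2·7.746).
Point elasticity E = (dQ/dP)·(P/Q) = -2.2141 × 60/307.3133 ≈ -0.432.
|E| < 1, so demand is inelastic at this price.

-0.432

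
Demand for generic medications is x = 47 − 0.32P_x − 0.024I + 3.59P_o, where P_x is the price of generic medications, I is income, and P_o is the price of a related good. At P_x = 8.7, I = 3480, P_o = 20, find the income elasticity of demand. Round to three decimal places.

Substituting, x = 47 − 0.32(8.7) − 0.024(3480) + 3.59(20) = 47 − 2.784 − 83.52 + 71.8 = 32.496.
∂x/∂I = −0.024, so E_I = -0.024·(3480/32.496) ≈ -2.570.
E_I < 0: inferior good.

-2.570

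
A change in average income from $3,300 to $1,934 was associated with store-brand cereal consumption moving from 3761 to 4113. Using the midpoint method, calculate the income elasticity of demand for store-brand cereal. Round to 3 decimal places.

-0.171

%ΔQ = (4113 − 3761)/[(3761+4113)/2] = 352/3937 ≈ 0.0894.
%ΔY = (1,934 − 3,300)/[(3,300+1,934)/2] = -1366/2617 ≈ -0.5220.
E_I = %ΔQ/%ΔY ≈ -0.171.
E_I < 0: inferior good.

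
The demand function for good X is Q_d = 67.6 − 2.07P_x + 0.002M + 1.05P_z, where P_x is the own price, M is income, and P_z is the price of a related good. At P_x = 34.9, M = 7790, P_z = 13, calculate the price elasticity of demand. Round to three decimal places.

-2.938

Evaluating quantity at (P_x, M, P_z) gives Q_d = 67.6 − 2.07(34.9) + 0.002(7790) + 1.05(13) = 67.6 − 72.243 + 15.58 + 13.65 = 24.587.
∂Q_d/∂P_x = −2.07, so E_p = (−2.07)·(34.9/24.587) ≈ -2.938.
|E_p| > 1: demand is elastic.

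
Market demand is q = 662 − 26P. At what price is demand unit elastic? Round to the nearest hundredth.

12.73

For linear demand q = a − bP, E = −bP/(a − bP). |E| = 1 ⇒ bP = a − bP ⇒ P = a/(2b).
P = 662/(2·26) ≈ 12.73.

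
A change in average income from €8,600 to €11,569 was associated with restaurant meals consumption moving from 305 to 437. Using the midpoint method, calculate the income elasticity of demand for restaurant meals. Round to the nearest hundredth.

%ΔQ = (437 − 305)/[(305+437)/2] = 132/371 ≈ 0.3558.
%ΔI = (11,569 − 8,600)/[(8,600+11,569)/2] = 2969/10084.5 ≈ 0.2944.
E_I = %ΔQ/%ΔI ≈ 1.21.
E_I > 1: normal good (luxury).

1.21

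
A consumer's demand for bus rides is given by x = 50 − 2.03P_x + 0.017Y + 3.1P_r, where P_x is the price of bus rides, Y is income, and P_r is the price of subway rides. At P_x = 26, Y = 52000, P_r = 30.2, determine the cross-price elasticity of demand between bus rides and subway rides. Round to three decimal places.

0.096

x = 50 − 2.03(26) + 0.017(52000) + 3.1(30.2) = 50 − 52.78 + 884 + 93.62 = 974.84.
∂x/∂P_r = +3.1, so E_xy = 3.1·(30.2/974.84) ≈ 0.096.
E_xy > 0: the goods are substitutes.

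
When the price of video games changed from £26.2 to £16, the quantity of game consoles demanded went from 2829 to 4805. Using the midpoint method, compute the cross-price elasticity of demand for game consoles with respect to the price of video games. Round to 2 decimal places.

-1.07

%ΔQ_x = (4805 − 2829)/[(2829+4805)/2] = 1976/3817 ≈ 0.5177.
%ΔP_y = (16 − 26.2)/[(26.2+16)/2] ≈ -0.4834.
E_xy = 0.5177/-0.4834 ≈ -1.07.
E_xy < 0, so game consoles and video games are complements.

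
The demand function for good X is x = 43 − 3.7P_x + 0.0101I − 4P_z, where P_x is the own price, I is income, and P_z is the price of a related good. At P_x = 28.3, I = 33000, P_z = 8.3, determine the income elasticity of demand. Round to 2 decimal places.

x = 43 − 3.7(28.3) + 0.0101(33000) − 4(8.3) = 43 − 104.71 + 333.3 − 33.2 = 238.39.
∂x/∂I = +0.0101, so E_I = 0.0101·(33000/238.39) ≈ 1.40.
E_I > 1: normal good (luxury).

1.40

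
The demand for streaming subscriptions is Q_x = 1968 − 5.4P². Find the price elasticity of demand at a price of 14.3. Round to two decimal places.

At P = 14.3, Q_x = 863.754.
dQ_x/dP = −2·5.4·P = −154.44.
Point elasticity E = (dQ_x/dP)·(P/Q_x) = -154.44 × 14.3/863.754 ≈ -2.56.
|E| > 1, so demand is elastic at this price.

-2.56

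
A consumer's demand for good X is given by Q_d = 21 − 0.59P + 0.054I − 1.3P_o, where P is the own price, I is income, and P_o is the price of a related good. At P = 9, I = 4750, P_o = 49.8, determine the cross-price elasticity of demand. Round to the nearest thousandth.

Substituting, Q_d = 21 − 0.59(9) + 0.054(4750) − 1.3(49.8) = 21 − 5.31 + 256.5 − 64.74 = 207.45.
∂Q_d/∂P_o = −1.3, so E_xy = -1.3·(49.8/207.45) ≈ -0.312.
E_xy < 0: the goods are complements.

-0.312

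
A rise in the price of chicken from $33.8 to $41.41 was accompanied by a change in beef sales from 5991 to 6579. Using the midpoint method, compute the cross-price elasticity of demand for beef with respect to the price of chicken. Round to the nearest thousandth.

%ΔQ_x = (6579 − 5991)/[(5991+6579)/2] = 588/6285 ≈ 0.0936.
%ΔP_y = (41.41 − 33.8)/[(33.8+41.41)/2] ≈ 0.2024.
E_xy = 0.0936/0.2024 ≈ 0.462.
E_xy > 0, so beef and chicken are substitutes.

0.462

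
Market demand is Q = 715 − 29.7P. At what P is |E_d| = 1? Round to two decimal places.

For linear demand Q = a − bP, E = −bP/(a − bP). |E| = 1 ⇒ bP = a − bP ⇒ P = a/(2b).
P = 715/(2·29.7) ≈ 12.04.

12.04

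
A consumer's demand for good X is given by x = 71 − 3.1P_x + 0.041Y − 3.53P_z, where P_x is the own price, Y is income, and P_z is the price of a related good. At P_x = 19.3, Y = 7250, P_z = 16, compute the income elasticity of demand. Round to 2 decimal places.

1.18

At the given point, x = 71 − 3.1(19.3) + 0.041(7250) − 3.53(16) = 71 − 59.83 + 297.25 − 56.48 = 251.94.
∂x/∂Y = +0.041, so E_I = 0.041·(7250/251.94) ≈ 1.18.
E_I > 1: normal good (luxury).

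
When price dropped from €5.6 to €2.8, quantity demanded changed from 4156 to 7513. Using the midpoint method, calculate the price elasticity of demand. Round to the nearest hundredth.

%ΔQ = (7513 − 4156)/[(4156 + 7513)/2] = 3357/5834.5 ≈ 0.5754.
%Δp = (2.8 − 5.6)/[(5.6 + 2.8)/2] = -2.8/4.2 ≈ -0.6667.
Arc elasticity E = %ΔQ/%Δp ≈ 0.5754/-0.6667 ≈ -0.86.
|E| < 1: demand is inelastic over this range.

-0.86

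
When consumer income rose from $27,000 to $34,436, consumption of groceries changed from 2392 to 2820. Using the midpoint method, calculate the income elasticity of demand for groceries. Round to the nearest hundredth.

%ΔQ = (2820 − 2392)/[(2392+2820)/2] = 428/2606 ≈ 0.1642.
%ΔI = (34,436 − 27,000)/[(27,000+34,436)/2] = 7436/30718 ≈ 0.2421.
E_I = %ΔQ/%ΔI ≈ 0.68.
E_I ∈ (0,1): normal good (necessity).

0.68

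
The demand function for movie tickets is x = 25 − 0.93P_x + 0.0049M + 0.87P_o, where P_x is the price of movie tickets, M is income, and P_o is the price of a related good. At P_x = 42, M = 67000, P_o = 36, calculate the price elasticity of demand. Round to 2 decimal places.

-0.11

Evaluating quantity at (P_x, M, P_o) gives x = 25 − 0.93(42) + 0.0049(67000) + 0.87(36) = 25 − 39.06 + 328.3 + 31.32 = 345.56.
∂x/∂P_x = −0.93, so E_p = (−0.93)·(42/345.56) ≈ -0.11.
|E_p| < 1: demand is inelastic.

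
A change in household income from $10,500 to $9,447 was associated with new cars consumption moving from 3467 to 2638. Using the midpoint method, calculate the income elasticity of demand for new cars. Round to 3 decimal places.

2.572

%ΔQ = (2638 − 3467)/[(3467+2638)/2] = -829/3052.5 ≈ -0.2716.
%ΔM = (9,447 − 10,500)/[(10,500+9,447)/2] = -1053/9973.5 ≈ -0.1056.
E_I = %ΔQ/%ΔM ≈ 2.572.
E_I > 1: normal good (luxury).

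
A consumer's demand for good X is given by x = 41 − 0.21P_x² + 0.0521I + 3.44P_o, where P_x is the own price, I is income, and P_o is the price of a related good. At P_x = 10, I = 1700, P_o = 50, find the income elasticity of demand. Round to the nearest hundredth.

At the given point, x = 41 − 0.21(10)² + 0.0521(1700) + 3.44(50) = 41 − 21 + 88.57 + 172 = 280.57.
∂x/∂I = +0.0521, so E_I = 0.0521·(1700/280.57) ≈ 0.32.
E_I ∈ (0,1): normal good (necessity).

0.32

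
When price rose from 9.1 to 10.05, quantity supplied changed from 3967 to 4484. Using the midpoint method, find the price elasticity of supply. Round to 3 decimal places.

%Δq = (4484 − 3967)/[(3967 + 4484)/2] = 517/4225.5 ≈ 0.1224.
%ΔP = (10.05 − 9.1)/[(9.1 + 10.05)/2] = 0.95/9.575 ≈ 0.0992.
Arc elasticity E = %Δq/%ΔP ≈ 0.1224/0.0992 ≈ 1.233.
|E| > 1: supply is elastic over this range.

1.233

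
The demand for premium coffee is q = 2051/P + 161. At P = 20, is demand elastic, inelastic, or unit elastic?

inelastic

At P = 20, q = 263.55.
dq/dP = −2051/P² = −5.1275.
Point elasticity E = (dq/dP)·(P/q) = -5.1275 × 20/263.55 ≈ -0.389.
|E| ≈ 0.389 < 1, so demand is inelastic.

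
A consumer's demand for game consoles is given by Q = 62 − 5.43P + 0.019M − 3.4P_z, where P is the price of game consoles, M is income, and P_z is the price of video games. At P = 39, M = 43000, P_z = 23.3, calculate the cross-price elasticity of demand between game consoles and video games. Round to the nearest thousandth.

Evaluating quantity at (P, M, P_z) gives Q = 62 − 5.43(39) + 0.019(43000) − 3.4(23.3) = 62 − 211.77 + 817 − 79.22 = 588.01.
∂Q/∂P_z = −3.4, so E_xy = -3.4·(23.3/588.01) ≈ -0.135.
E_xy < 0: the goods are complements.

-0.135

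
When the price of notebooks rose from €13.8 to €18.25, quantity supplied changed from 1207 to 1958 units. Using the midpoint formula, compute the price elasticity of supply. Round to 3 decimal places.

1.709

%ΔQ = (1958 − 1207)/[(1207 + 1958)/2] = 751/1582.5 ≈ 0.4746.
%Δp = (18.25 − 13.8)/[(13.8 + 18.25)/2] = 4.45/16.025 ≈ 0.2777.
Arc elasticity E = %ΔQ/%Δp ≈ 0.4746/0.2777 ≈ 1.709.
|E| > 1: supply is elastic over this range.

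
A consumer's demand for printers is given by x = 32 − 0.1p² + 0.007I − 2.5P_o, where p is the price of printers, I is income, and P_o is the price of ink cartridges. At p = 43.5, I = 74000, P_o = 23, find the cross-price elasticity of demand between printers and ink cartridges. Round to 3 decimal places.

First evaluate x: 32 − 0.1(43.5)² + 0.007(74000) − 2.5(23) = 32 − 189.225 + 518 − 57.5 = 303.275.
∂x/∂P_o = −2.5, so E_xy = -2.5·(23/303.275) ≈ -0.190.
E_xy < 0: the goods are complements.

-0.190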